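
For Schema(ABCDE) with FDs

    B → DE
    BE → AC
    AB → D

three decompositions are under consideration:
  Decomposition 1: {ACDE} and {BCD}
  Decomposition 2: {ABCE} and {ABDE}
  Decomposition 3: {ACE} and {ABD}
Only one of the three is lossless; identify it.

Decomposition 2

Decomposition 1: common = {CD}, closure = {CD} → lossy.
Decomposition 2: common = {ABE}, closure = {ABCDE} → lossless.
Decomposition 3: common = {A}, closure = {A} → lossy.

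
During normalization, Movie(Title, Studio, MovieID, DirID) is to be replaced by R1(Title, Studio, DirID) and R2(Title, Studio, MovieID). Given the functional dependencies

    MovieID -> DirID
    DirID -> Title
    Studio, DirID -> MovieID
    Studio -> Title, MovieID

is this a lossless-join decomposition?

Yes

Common attributes: R1 ∩ R2 = {Title, Studio}.
Closure of {Title, Studio}: Studio → Title, MovieID applies, adding MovieID; MovieID → DirID applies, adding DirID. So (Title, Studio)⁺ = {Title, Studio, MovieID, DirID}.
This closure contains every attribute of R1, so R1 ∩ R2 → R1. The join is lossless.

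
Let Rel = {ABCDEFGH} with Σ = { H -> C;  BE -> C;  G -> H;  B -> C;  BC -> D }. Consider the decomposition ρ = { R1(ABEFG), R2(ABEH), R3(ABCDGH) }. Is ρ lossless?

Yes

Chase test. Columns are ABCDEFGH; row i has aⱼ where attribute j ∈ Ri, else bᵢⱼ.
Initial tableau (one row per fragment):
  row 1: a1 a2 b13 b14 a5 a6 a7 b18
  row 2: a1 a2 b23 b24 a5 b26 b27 a8
  row 3: a1 a2 a3 a4 b35 b36 a7 a8
Rows 2 and 3 agree on H; apply H→C and equate their C entries.
Rows 1 and 2 agree on BE; apply BE→C and equate their C entries.
Rows 1 and 3 agree on G; apply G→H and equate their H entries.
Rows 1 and 2 agree on BC; apply BC→D and equate their D entries.
Rows 1 and 3 agree on BC; apply BC→D and equate their D entries.
Row 1 is now all distinguished symbols — the join is lossless.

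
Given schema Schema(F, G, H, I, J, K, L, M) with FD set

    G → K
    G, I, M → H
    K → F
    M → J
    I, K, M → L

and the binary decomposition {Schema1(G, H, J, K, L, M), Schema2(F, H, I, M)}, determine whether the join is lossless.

No

Common attributes: Schema1 ∩ Schema2 = {H, M}.
Closure of {H, M}: M → J applies, adding J. So (H, M)⁺ = {H, J, M}.
The closure contains neither all of Schema1 = {G, H, J, K, L, M} nor all of Schema2 = {F, H, I, M}, so the common attributes are not a superkey of either fragment. The join is lossy.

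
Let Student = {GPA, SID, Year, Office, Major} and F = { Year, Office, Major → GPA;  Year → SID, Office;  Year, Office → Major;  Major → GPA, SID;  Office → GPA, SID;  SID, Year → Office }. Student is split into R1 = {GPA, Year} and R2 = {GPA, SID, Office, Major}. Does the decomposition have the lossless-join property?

Common attributes: R1 ∩ R2 = {GPA}.
No dependency enlarges {GPA}, so (GPA)⁺ = {GPA}.
The closure contains neither all of R1 = {GPA, Year} nor all of R2 = {GPA, SID, Office, Major}, so the common attributes are not a superkey of either fragment. The join is lossy.

No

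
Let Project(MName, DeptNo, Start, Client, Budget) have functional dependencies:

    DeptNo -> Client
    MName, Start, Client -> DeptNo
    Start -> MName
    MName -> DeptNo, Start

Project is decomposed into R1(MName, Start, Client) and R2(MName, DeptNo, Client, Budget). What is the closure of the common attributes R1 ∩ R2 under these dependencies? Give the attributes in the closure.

MName, DeptNo, Start, Client

R1 ∩ R2 = {MName, Client}.
MName → DeptNo, Start applies, adding DeptNo, Start
Closure: {MName, DeptNo, Start, Client}.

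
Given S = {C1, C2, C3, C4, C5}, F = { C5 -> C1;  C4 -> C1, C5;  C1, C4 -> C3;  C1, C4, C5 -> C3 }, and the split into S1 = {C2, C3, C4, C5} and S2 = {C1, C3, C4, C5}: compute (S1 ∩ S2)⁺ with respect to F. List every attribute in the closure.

S1 ∩ S2 = {C3, C4, C5}.
C5 → C1 applies, adding C1
Closure: {C1, C3, C4, C5}.

C1, C3, C4, C5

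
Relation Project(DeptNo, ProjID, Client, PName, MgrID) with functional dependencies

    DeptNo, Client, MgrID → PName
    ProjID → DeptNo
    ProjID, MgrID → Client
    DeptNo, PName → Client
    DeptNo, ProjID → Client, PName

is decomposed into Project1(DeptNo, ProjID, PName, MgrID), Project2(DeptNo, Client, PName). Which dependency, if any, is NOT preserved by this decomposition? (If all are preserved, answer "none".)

DeptNo, Client, MgrID → PName

Check DeptNo, Client, MgrID → PName: no single fragment contains all of {DeptNo, Client, PName, MgrID}, and the restricted closure of {DeptNo, Client, MgrID} across the fragments never reaches {PName}.
ProjID → DeptNo is preserved.
ProjID, MgrID → Client is preserved.
DeptNo, PName → Client is preserved.
DeptNo, ProjID → Client, PName is preserved.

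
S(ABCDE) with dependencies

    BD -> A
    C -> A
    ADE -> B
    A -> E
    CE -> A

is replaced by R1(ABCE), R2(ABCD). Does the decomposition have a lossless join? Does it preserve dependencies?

Lossless test: (ABC)⁺ = {ABCE}, which contains all of one fragment — lossless.
Dependency preservation: ADE → B is not contained in any single fragment, but the restricted closure of its left-hand side across the fragments still reaches the right-hand side; the remaining FDs each lie inside some fragment. All dependencies are preserved.

lossless and dependency-preserving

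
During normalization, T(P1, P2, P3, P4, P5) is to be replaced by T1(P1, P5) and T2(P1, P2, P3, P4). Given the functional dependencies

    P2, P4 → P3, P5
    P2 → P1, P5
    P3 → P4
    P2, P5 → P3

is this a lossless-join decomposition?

No

Common attributes: T1 ∩ T2 = {P1}.
No dependency enlarges {P1}, so (P1)⁺ = {P1}.
The closure contains neither all of T1 = {P1, P5} nor all of T2 = {P1, P2, P3, P4}, so the common attributes are not a superkey of either fragment. The join is lossy.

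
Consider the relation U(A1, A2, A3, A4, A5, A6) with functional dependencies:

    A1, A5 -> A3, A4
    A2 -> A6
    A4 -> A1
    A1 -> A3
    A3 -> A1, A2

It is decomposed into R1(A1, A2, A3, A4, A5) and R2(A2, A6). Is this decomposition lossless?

Common attributes: R1 ∩ R2 = {A2}.
Closure of {A2}: A2 → A6 applies, adding A6. So (A2)⁺ = {A2, A6}.
This closure contains every attribute of R2, so R1 ∩ R2 → R2. The join is lossless.

Yes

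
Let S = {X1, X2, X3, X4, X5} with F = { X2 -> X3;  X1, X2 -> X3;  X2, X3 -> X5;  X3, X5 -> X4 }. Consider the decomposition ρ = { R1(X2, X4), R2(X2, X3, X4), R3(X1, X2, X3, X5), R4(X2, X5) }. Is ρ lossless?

Yes

Chase test. Columns are X1, X2, X3, X4, X5; row i has aⱼ where attribute j ∈ Ri, else bᵢⱼ.
Initial tableau (one row per fragment):
  row 1: b11 a2 b13 a4 b15
  row 2: b21 a2 a3 a4 b25
  row 3: a1 a2 a3 b34 a5
  row 4: b41 a2 b43 b44 a5
Rows 1 and 2 agree on X2; apply X2→X3 and equate their X3 entries.
Rows 1 and 4 agree on X2; apply X2→X3 and equate their X3 entries.
Rows 1 and 2 agree on X2, X3; apply X2, X3→X5 and equate their X5 entries.
Rows 1 and 3 agree on X2, X3; apply X2, X3→X5 and equate their X5 entries.
Rows 1 and 3 agree on X3, X5; apply X3, X5→X4 and equate their X4 entries.
Rows 1 and 4 agree on X3, X5; apply X3, X5→X4 and equate their X4 entries.
Row 3 is now all distinguished symbols — the join is lossless.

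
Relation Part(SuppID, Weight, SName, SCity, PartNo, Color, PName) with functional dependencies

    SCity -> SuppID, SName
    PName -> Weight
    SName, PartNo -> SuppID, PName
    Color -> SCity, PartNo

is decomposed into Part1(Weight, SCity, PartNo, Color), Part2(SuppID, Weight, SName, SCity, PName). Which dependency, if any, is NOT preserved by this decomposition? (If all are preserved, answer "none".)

Check SName, PartNo → SuppID, PName: no single fragment contains all of {SuppID, SName, PartNo, PName}, and the restricted closure of {SName, PartNo} across the fragments never reaches {SuppID, PName}.
SCity → SuppID, SName is preserved.
PName → Weight is preserved.
Color → SCity, PartNo is preserved.

SName, PartNo -> SuppID, PName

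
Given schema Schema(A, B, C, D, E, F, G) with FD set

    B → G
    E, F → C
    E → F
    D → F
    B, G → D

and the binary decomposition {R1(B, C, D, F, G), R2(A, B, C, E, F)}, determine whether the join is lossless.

Yes

Common attributes: R1 ∩ R2 = {B, C, F}.
Closure of {B, C, F}: B → G applies, adding G; B, G → D applies, adding D. So (B, C, F)⁺ = {B, C, D, F, G}.
This closure contains every attribute of R1, so R1 ∩ R2 → R1. The join is lossless.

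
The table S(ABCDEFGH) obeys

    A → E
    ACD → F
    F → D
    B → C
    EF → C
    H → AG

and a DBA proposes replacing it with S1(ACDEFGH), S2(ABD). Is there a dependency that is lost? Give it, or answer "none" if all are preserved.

B → C

Check B → C: no single fragment contains all of {BC}, and the restricted closure of {B} across the fragments never reaches {C}.
A → E is preserved.
ACD → F is preserved.
F → D is preserved.
EF → C is preserved.
H → AG is preserved.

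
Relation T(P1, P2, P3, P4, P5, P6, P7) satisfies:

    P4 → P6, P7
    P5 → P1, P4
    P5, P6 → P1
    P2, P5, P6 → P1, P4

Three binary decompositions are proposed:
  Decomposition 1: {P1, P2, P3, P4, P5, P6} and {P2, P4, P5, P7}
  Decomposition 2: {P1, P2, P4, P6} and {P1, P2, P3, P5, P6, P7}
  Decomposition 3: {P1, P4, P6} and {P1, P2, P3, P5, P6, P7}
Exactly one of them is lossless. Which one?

Decomposition 1: common = {P2, P4, P5}, closure = {P1, P2, P4, P5, P6, P7} → lossless.
Decomposition 2: common = {P1, P2, P6}, closure = {P1, P2, P6} → lossy.
Decomposition 3: common = {P1, P6}, closure = {P1, P6} → lossy.

Decomposition 1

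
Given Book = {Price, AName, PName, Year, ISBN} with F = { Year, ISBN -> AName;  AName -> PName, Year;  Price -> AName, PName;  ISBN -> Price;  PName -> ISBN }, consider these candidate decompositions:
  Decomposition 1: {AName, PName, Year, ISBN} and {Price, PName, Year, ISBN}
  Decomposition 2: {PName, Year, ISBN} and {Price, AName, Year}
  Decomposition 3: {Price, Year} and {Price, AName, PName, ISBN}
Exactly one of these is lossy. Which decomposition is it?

Decomposition 2

Decomposition 1: common = {PName, Year, ISBN}, closure = {Price, AName, PName, Year, ISBN} → lossless.
Decomposition 2: common = {Year}, closure = {Year} → lossy.
Decomposition 3: common = {Price}, closure = {Price, AName, PName, Year, ISBN} → lossless.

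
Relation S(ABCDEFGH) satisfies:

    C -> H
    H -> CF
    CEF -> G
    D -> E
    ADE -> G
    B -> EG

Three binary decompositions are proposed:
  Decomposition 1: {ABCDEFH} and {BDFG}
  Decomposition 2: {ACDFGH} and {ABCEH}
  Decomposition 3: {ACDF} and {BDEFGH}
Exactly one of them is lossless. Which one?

Decomposition 1

Decomposition 1: common = {BDF}, closure = {BDEFG} → lossless.
Decomposition 2: common = {ACH}, closure = {ACFH} → lossy.
Decomposition 3: common = {DF}, closure = {DEF} → lossy.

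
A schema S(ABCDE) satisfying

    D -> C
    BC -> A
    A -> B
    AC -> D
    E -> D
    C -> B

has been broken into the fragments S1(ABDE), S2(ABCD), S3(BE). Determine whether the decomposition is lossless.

Yes

Chase test. Columns are ABCDE; row i has aⱼ where attribute j ∈ Si, else bᵢⱼ.
Initial tableau (one row per fragment):
  row 1: a1 a2 b13 a4 a5
  row 2: a1 a2 a3 a4 b25
  row 3: b31 a2 b33 b34 a5
Rows 1 and 2 agree on D; apply D→C and equate their C entries.
Rows 1 and 3 agree on E; apply E→D and equate their D entries.
Rows 1 and 3 agree on D; apply D→C and equate their C entries.
Rows 1 and 3 agree on BC; apply BC→A and equate their A entries.
Row 1 is now all distinguished symbols — the join is lossless.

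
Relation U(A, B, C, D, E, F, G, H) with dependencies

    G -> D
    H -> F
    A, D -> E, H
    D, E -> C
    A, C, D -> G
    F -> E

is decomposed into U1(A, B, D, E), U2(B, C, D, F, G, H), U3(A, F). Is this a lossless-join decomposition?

Chase test. Columns are A, B, C, D, E, F, G, H; row i has aⱼ where attribute j ∈ Ui, else bᵢⱼ.
Initial tableau (one row per fragment):
  row 1: a1 a2 b13 a4 a5 b16 b17 b18
  row 2: b21 a2 a3 a4 b25 a6 a7 a8
  row 3: a1 b32 b33 b34 b35 a6 b37 b38
Rows 2 and 3 agree on F; apply F→E and equate their E entries.
No row becomes fully distinguished — the join is lossy.

No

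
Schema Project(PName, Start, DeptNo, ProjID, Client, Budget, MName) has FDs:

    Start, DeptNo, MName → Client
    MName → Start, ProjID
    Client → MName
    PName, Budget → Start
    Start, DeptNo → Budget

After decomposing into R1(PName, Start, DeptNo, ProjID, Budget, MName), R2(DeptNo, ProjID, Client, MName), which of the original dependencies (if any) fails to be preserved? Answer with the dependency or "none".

none

Start, DeptNo, MName → Client: restricted closure across fragments reaches Client.
MName → Start, ProjID lies within R1.
Client → MName lies within R2.
PName, Budget → Start lies within R1.
Start, DeptNo → Budget lies within R1.
Every dependency is enforceable on the fragments, so the decomposition is dependency-preserving.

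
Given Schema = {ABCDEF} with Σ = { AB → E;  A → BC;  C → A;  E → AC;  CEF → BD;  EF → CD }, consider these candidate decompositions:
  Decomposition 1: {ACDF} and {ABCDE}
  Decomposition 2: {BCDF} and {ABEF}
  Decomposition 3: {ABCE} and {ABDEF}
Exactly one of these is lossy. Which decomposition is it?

Decomposition 1: common = {ACD}, closure = {ABCDE} → lossless.
Decomposition 2: common = {BF}, closure = {BF} → lossy.
Decomposition 3: common = {ABE}, closure = {ABCE} → lossless.

Decomposition 2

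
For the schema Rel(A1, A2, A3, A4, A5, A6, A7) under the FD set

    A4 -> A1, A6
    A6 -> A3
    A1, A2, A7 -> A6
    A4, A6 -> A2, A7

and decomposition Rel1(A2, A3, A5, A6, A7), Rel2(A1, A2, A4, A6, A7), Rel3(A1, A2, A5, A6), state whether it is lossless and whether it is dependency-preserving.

lossy but dependency-preserving

Lossless test (chase): Rows 1 and 2 agree on A6; apply A6→A3 and equate their A3 entries. Rows 1 and 3 agree on A6; apply A6→A3 and equate their A3 entries. No row becomes fully distinguished — the join is lossy.
Dependency preservation: every FD's attributes lie within a single fragment, so each can be enforced locally — preserved.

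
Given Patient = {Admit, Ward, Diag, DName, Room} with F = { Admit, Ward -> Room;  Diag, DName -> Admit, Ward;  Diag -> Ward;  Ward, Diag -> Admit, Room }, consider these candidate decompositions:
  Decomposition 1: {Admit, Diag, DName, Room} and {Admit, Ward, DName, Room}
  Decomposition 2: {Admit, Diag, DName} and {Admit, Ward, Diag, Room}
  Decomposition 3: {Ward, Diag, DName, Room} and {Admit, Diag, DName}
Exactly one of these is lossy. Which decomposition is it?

Decomposition 1

Decomposition 1: common = {Admit, DName, Room}, closure = {Admit, DName, Room} → lossy.
Decomposition 2: common = {Admit, Diag}, closure = {Admit, Ward, Diag, Room} → lossless.
Decomposition 3: common = {Diag, DName}, closure = {Admit, Ward, Diag, DName, Room} → lossless.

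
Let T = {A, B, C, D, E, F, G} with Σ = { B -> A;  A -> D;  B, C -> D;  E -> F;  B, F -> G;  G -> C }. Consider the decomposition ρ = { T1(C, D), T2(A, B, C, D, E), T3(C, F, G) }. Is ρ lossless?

Chase test. Columns are A, B, C, D, E, F, G; row i has aⱼ where attribute j ∈ Ti, else bᵢⱼ.
Initial tableau (one row per fragment):
  row 1: b11 b12 a3 a4 b15 b16 b17
  row 2: a1 a2 a3 a4 a5 b26 b27
  row 3: b31 b32 a3 b34 b35 a6 a7
No row becomes fully distinguished — the join is lossy.

No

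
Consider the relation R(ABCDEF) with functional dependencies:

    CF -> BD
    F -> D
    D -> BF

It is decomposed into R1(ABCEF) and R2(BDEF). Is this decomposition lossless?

Common attributes: R1 ∩ R2 = {BEF}.
Closure of {BEF}: F → D applies, adding D. So (BEF)⁺ = {BDEF}.
This closure contains every attribute of R2, so R1 ∩ R2 → R2. The join is lossless.

Yes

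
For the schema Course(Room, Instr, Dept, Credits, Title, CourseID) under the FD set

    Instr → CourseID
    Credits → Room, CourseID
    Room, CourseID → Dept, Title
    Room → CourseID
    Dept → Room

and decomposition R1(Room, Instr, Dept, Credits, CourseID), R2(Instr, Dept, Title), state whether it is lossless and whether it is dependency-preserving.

lossless and dependency-preserving

Lossless test: (Instr, Dept)⁺ = {Room, Instr, Dept, Title, CourseID}, which contains all of one fragment — lossless.
Dependency preservation: Room, CourseID → Dept, Title is not contained in any single fragment, but the restricted closure of its left-hand side across the fragments still reaches the right-hand side; the remaining FDs each lie inside some fragment. All dependencies are preserved.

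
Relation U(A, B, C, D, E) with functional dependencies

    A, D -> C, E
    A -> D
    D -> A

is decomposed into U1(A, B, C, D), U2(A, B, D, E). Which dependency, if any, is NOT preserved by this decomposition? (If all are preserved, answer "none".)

none

A, D → C, E: restricted closure across fragments reaches C, E.
A → D lies within U1.
D → A lies within U1.
Every dependency is enforceable on the fragments, so the decomposition is dependency-preserving.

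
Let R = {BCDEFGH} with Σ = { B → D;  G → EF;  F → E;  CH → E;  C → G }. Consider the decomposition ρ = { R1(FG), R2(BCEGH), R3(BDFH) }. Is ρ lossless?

Yes

Chase test. Columns are BCDEFGH; row i has aⱼ where attribute j ∈ Ri, else bᵢⱼ.
Initial tableau (one row per fragment):
  row 1: b11 b12 b13 b14 a5 a6 b17
  row 2: a1 a2 b23 a4 b25 a6 a7
  row 3: a1 b32 a3 b34 a5 b36 a7
Rows 2 and 3 agree on B; apply B→D and equate their D entries.
Rows 1 and 2 agree on G; apply G→EF and equate their EF entries.
Rows 1 and 3 agree on F; apply F→E and equate their E entries.
Row 2 is now all distinguished symbols — the join is lossless.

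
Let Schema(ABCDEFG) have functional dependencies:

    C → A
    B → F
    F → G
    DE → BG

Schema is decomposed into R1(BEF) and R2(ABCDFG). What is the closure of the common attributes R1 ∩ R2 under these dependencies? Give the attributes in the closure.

R1 ∩ R2 = {BF}.
F → G applies, adding G
Closure: {BFG}.

BFG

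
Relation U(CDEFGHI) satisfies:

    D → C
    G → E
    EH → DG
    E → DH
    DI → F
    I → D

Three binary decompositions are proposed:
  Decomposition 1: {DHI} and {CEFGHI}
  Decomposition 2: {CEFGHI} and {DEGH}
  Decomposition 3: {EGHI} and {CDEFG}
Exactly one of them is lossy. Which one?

Decomposition 3

Decomposition 1: common = {HI}, closure = {CDFHI} → lossless.
Decomposition 2: common = {EGH}, closure = {CDEGH} → lossless.
Decomposition 3: common = {EG}, closure = {CDEGH} → lossy.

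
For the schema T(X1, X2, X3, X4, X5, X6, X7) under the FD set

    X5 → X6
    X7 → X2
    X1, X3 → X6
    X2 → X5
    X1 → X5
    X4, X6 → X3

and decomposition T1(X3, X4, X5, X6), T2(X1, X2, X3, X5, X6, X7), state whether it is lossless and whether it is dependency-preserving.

Lossless test: (X3, X5, X6)⁺ = {X3, X5, X6}, which is a superkey of neither fragment — lossy.
Dependency preservation: every FD's attributes lie within a single fragment, so each can be enforced locally — preserved.

lossy but dependency-preserving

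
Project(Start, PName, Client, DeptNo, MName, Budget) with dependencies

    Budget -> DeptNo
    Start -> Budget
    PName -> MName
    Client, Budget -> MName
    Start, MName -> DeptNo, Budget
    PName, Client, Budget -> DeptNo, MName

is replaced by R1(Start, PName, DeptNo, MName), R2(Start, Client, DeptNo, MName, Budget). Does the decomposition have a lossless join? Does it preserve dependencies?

Lossless test: (Start, DeptNo, MName)⁺ = {Start, DeptNo, MName, Budget}, which is a superkey of neither fragment — lossy.
Dependency preservation: PName, Client, Budget → DeptNo, MName is not contained in any single fragment, but the restricted closure of its left-hand side across the fragments still reaches the right-hand side; the remaining FDs each lie inside some fragment. All dependencies are preserved.

lossy but dependency-preserving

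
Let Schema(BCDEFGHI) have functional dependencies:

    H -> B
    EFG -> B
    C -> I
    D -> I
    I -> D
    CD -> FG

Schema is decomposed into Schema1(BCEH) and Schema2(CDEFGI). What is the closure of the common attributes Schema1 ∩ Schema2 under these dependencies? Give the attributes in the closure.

Schema1 ∩ Schema2 = {CE}.
C → I applies, adding I
I → D applies, adding D
CD → FG applies, adding FG
EFG → B applies, adding B
Closure: {BCDEFGI}.

BCDEFGI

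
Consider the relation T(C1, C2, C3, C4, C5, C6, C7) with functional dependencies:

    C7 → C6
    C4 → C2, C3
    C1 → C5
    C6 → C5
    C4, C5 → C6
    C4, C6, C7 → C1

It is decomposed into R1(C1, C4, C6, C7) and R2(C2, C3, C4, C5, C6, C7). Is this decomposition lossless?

Common attributes: R1 ∩ R2 = {C4, C6, C7}.
Closure of {C4, C6, C7}: C4 → C2, C3 applies, adding C2, C3; C6 → C5 applies, adding C5; C4, C6, C7 → C1 applies, adding C1. So (C4, C6, C7)⁺ = {C1, C2, C3, C4, C5, C6, C7}.
This closure contains every attribute of R1, so R1 ∩ R2 → R1. The join is lossless.

Yes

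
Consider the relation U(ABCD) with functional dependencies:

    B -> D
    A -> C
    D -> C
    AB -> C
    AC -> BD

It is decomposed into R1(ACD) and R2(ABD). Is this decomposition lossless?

Yes

Common attributes: R1 ∩ R2 = {AD}.
Closure of {AD}: A → C applies, adding C; AC → BD applies, adding B. So (AD)⁺ = {ABCD}.
This closure contains every attribute of R1, so R1 ∩ R2 → R1. The join is lossless.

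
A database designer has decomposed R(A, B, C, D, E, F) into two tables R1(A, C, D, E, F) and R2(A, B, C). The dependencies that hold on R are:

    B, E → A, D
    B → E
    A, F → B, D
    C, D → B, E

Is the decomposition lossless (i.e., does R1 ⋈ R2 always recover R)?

No

Common attributes: R1 ∩ R2 = {A, C}.
No dependency enlarges {A, C}, so (A, C)⁺ = {A, C}.
The closure contains neither all of R1 = {A, C, D, E, F} nor all of R2 = {A, B, C}, so the common attributes are not a superkey of either fragment. The join is lossy.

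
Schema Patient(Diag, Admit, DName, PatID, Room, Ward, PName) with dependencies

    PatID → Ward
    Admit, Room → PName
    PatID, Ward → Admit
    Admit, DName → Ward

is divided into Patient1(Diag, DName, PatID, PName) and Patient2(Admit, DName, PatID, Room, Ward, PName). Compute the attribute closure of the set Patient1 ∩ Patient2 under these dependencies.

Patient1 ∩ Patient2 = {DName, PatID, PName}.
PatID → Ward applies, adding Ward
PatID, Ward → Admit applies, adding Admit
Closure: {Admit, DName, PatID, Ward, PName}.

Admit, DName, PatID, Ward, PName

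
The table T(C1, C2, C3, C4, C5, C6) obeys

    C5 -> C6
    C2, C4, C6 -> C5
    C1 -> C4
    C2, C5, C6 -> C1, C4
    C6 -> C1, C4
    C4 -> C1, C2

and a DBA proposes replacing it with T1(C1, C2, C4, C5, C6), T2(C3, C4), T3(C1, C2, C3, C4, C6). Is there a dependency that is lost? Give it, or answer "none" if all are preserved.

none

C5 → C6 lies within T1.
C2, C4, C6 → C5 lies within T1.
C1 → C4 lies within T1.
C2, C5, C6 → C1, C4 lies within T1.
C6 → C1, C4 lies within T1.
C4 → C1, C2 lies within T1.
Every dependency is enforceable on the fragments, so the decomposition is dependency-preserving.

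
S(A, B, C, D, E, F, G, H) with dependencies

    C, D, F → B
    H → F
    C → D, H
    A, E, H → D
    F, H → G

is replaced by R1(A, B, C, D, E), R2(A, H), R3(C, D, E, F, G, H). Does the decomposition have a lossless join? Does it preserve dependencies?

lossless but not dependency-preserving

Lossless test (chase): Rows 2 and 3 agree on H; apply H→F and equate their F entries. Rows 1 and 3 agree on C; apply C→D, H and equate their D, H entries. Rows 2 and 3 agree on F, H; apply F, H→G and equate their G entries. Rows 1 and 2 agree on H; apply H→F and equate their F entries. Rows 1 and 2 agree on F, H; apply F, H→G and equate their G entries. Rows 1 and 3 agree on C, D, F; apply C, D, F→B and equate their B entries. Row 1 is now all distinguished symbols — the join is lossless.
Dependency preservation: the restricted closure of {A, E, H} across the fragments never reaches {D}, so A, E, H → D cannot be enforced without a join — not preserved.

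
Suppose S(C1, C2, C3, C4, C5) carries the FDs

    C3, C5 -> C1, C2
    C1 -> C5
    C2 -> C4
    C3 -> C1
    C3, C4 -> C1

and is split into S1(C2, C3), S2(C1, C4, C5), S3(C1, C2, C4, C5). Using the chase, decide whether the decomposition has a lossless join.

Chase test. Columns are C1, C2, C3, C4, C5; row i has aⱼ where attribute j ∈ Si, else bᵢⱼ.
Initial tableau (one row per fragment):
  row 1: b11 a2 a3 b14 b15
  row 2: a1 b22 b23 a4 a5
  row 3: a1 a2 b33 a4 a5
Rows 1 and 3 agree on C2; apply C2→C4 and equate their C4 entries.
No row becomes fully distinguished — the join is lossy.

No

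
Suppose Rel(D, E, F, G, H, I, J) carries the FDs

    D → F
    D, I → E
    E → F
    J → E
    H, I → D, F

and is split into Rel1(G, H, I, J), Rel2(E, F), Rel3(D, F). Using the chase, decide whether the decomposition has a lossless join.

Chase test. Columns are D, E, F, G, H, I, J; row i has aⱼ where attribute j ∈ Reli, else bᵢⱼ.
Initial tableau (one row per fragment):
  row 1: b11 b12 b13 a4 a5 a6 a7
  row 2: b21 a2 a3 b24 b25 b26 b27
  row 3: a1 b32 a3 b34 b35 b36 b37
No row becomes fully distinguished — the join is lossy.

No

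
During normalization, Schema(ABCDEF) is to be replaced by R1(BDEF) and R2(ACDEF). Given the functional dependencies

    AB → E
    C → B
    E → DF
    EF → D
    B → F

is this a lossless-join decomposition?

No

Common attributes: R1 ∩ R2 = {DEF}.
No dependency enlarges {DEF}, so (DEF)⁺ = {DEF}.
The closure contains neither all of R1 = {BDEF} nor all of R2 = {ACDEF}, so the common attributes are not a superkey of either fragment. The join is lossy.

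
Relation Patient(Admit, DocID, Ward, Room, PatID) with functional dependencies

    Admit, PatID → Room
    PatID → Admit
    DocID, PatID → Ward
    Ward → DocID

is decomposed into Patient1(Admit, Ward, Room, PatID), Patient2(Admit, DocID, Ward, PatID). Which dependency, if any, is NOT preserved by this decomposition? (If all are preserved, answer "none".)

none

Admit, PatID → Room lies within Patient1.
PatID → Admit lies within Patient1.
DocID, PatID → Ward lies within Patient2.
Ward → DocID lies within Patient2.
Every dependency is enforceable on the fragments, so the decomposition is dependency-preserving.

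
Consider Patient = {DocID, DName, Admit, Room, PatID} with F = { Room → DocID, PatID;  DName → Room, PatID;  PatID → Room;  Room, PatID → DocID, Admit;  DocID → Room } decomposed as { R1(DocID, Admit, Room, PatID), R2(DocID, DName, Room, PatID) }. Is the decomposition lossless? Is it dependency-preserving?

Lossless test: (DocID, Room, PatID)⁺ = {DocID, Admit, Room, PatID}, which contains all of one fragment — lossless.
Dependency preservation: every FD's attributes lie within a single fragment, so each can be enforced locally — preserved.

lossless and dependency-preserving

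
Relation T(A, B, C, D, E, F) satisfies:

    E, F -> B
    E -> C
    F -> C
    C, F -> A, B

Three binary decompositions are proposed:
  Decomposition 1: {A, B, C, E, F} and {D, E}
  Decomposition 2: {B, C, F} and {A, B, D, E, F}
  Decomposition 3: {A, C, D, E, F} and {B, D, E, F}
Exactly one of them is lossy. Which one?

Decomposition 1: common = {E}, closure = {C, E} → lossy.
Decomposition 2: common = {B, F}, closure = {A, B, C, F} → lossless.
Decomposition 3: common = {D, E, F}, closure = {A, B, C, D, E, F} → lossless.

Decomposition 1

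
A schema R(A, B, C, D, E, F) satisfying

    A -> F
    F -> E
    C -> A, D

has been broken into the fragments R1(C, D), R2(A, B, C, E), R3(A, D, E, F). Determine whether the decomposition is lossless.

Yes

Chase test. Columns are A, B, C, D, E, F; row i has aⱼ where attribute j ∈ Ri, else bᵢⱼ.
Initial tableau (one row per fragment):
  row 1: b11 b12 a3 a4 b15 b16
  row 2: a1 a2 a3 b24 a5 b26
  row 3: a1 b32 b33 a4 a5 a6
Rows 2 and 3 agree on A; apply A→F and equate their F entries.
Rows 1 and 2 agree on C; apply C→A, D and equate their A, D entries.
Rows 1 and 2 agree on A; apply A→F and equate their F entries.
Rows 1 and 2 agree on F; apply F→E and equate their E entries.
Row 2 is now all distinguished symbols — the join is lossless.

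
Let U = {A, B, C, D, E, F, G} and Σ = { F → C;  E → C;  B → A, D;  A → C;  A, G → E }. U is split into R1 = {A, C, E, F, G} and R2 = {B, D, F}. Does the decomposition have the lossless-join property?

No

Common attributes: R1 ∩ R2 = {F}.
Closure of {F}: F → C applies, adding C. So (F)⁺ = {C, F}.
The closure contains neither all of R1 = {A, C, E, F, G} nor all of R2 = {B, D, F}, so the common attributes are not a superkey of either fragment. The join is lossy.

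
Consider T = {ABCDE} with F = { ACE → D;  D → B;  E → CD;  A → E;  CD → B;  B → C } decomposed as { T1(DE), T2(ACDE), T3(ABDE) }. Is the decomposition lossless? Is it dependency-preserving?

lossless but not dependency-preserving

Lossless test (chase): Rows 1 and 2 agree on D; apply D→B and equate their B entries. Rows 1 and 3 agree on D; apply D→B and equate their B entries. Rows 1 and 2 agree on E; apply E→CD and equate their CD entries. Rows 1 and 3 agree on E; apply E→CD and equate their CD entries. Row 2 is now all distinguished symbols — the join is lossless.
Dependency preservation: the restricted closure of {B} across the fragments never reaches {C}, so B → C cannot be enforced without a join — not preserved.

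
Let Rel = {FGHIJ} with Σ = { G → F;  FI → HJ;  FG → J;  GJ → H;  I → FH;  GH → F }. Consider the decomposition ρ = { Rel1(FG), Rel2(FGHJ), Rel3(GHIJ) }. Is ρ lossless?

Chase test. Columns are FGHIJ; row i has aⱼ where attribute j ∈ Reli, else bᵢⱼ.
Initial tableau (one row per fragment):
  row 1: a1 a2 b13 b14 b15
  row 2: a1 a2 a3 b24 a5
  row 3: b31 a2 a3 a4 a5
Rows 1 and 3 agree on G; apply G→F and equate their F entries.
Rows 1 and 2 agree on FG; apply FG→J and equate their J entries.
Rows 1 and 2 agree on GJ; apply GJ→H and equate their H entries.
Row 3 is now all distinguished symbols — the join is lossless.

Yes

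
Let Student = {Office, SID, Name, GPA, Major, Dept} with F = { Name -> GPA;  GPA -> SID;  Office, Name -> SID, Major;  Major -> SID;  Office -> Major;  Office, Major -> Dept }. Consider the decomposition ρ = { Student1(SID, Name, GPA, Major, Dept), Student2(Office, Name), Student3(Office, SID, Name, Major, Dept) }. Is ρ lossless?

Chase test. Columns are Office, SID, Name, GPA, Major, Dept; row i has aⱼ where attribute j ∈ Studenti, else bᵢⱼ.
Initial tableau (one row per fragment):
  row 1: b11 a2 a3 a4 a5 a6
  row 2: a1 b22 a3 b24 b25 b26
  row 3: a1 a2 a3 b34 a5 a6
Rows 1 and 2 agree on Name; apply Name→GPA and equate their GPA entries.
Rows 1 and 3 agree on Name; apply Name→GPA and equate their GPA entries.
Rows 1 and 2 agree on GPA; apply GPA→SID and equate their SID entries.
Rows 2 and 3 agree on Office, Name; apply Office, Name→SID, Major and equate their SID, Major entries.
Rows 2 and 3 agree on Office, Major; apply Office, Major→Dept and equate their Dept entries.
Row 2 is now all distinguished symbols — the join is lossless.

Yes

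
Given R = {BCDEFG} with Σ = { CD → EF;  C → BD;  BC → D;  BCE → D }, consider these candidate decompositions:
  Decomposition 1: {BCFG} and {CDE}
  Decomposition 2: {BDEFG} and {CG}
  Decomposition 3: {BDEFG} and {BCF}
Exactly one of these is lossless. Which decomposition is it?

Decomposition 1

Decomposition 1: common = {C}, closure = {BCDEF} → lossless.
Decomposition 2: common = {G}, closure = {G} → lossy.
Decomposition 3: common = {BF}, closure = {BF} → lossy.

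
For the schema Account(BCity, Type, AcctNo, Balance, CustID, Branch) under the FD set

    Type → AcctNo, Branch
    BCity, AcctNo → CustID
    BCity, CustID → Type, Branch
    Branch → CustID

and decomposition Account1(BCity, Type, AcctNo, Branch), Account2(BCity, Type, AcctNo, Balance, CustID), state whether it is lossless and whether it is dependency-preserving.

lossless but not dependency-preserving

Lossless test: (BCity, Type, AcctNo)⁺ = {BCity, Type, AcctNo, CustID, Branch}, which contains all of one fragment — lossless.
Dependency preservation: the restricted closure of {Branch} across the fragments never reaches {CustID}, so Branch → CustID cannot be enforced without a join — not preserved.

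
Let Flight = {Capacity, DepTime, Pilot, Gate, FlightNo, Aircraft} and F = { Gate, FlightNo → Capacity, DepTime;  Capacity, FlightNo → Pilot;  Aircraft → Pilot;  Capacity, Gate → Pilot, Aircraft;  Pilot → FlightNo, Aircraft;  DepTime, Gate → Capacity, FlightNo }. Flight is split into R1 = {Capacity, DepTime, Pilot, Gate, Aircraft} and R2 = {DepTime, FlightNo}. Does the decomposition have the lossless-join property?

No

Common attributes: R1 ∩ R2 = {DepTime}.
No dependency enlarges {DepTime}, so (DepTime)⁺ = {DepTime}.
The closure contains neither all of R1 = {Capacity, DepTime, Pilot, Gate, Aircraft} nor all of R2 = {DepTime, FlightNo}, so the common attributes are not a superkey of either fragment. The join is lossy.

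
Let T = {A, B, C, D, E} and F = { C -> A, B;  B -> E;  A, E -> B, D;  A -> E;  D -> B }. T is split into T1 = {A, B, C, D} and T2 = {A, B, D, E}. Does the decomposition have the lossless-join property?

Yes

Common attributes: T1 ∩ T2 = {A, B, D}.
Closure of {A, B, D}: B → E applies, adding E. So (A, B, D)⁺ = {A, B, D, E}.
This closure contains every attribute of T2, so T1 ∩ T2 → T2. The join is lossless.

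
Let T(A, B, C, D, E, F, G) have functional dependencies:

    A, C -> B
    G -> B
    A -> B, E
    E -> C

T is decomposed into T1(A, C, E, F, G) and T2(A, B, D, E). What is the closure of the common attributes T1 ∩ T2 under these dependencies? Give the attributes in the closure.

A, B, C, E

T1 ∩ T2 = {A, E}.
A → B, E applies, adding B
E → C applies, adding C
Closure: {A, B, C, E}.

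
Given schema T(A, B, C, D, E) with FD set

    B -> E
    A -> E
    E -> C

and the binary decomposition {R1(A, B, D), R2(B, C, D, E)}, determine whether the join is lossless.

Common attributes: R1 ∩ R2 = {B, D}.
Closure of {B, D}: B → E applies, adding E; E → C applies, adding C. So (B, D)⁺ = {B, C, D, E}.
This closure contains every attribute of R2, so R1 ∩ R2 → R2. The join is lossless.

Yes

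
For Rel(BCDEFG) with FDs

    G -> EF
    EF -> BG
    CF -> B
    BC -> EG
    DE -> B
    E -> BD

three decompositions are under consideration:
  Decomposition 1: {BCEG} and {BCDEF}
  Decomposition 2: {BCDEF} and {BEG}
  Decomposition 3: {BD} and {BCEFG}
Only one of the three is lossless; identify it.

Decomposition 1: common = {BCE}, closure = {BCDEFG} → lossless.
Decomposition 2: common = {BE}, closure = {BDE} → lossy.
Decomposition 3: common = {B}, closure = {B} → lossy.

Decomposition 1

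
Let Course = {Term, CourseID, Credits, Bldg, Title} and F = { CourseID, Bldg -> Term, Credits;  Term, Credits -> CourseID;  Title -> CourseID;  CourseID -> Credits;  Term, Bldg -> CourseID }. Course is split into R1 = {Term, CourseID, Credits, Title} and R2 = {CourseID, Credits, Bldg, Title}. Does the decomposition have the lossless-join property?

No

Common attributes: R1 ∩ R2 = {CourseID, Credits, Title}.
No dependency enlarges {CourseID, Credits, Title}, so (CourseID, Credits, Title)⁺ = {CourseID, Credits, Title}.
The closure contains neither all of R1 = {Term, CourseID, Credits, Title} nor all of R2 = {CourseID, Credits, Bldg, Title}, so the common attributes are not a superkey of either fragment. The join is lossy.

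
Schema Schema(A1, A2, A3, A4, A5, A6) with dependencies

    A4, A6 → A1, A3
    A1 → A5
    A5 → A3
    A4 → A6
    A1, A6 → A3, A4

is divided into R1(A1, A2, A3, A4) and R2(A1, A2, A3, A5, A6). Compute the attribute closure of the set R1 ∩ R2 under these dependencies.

R1 ∩ R2 = {A1, A2, A3}.
A1 → A5 applies, adding A5
Closure: {A1, A2, A3, A5}.

A1, A2, A3, A5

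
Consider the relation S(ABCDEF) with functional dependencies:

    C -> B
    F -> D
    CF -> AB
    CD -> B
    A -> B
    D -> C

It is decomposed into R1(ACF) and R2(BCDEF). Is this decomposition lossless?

Yes

Common attributes: R1 ∩ R2 = {CF}.
Closure of {CF}: C → B applies, adding B; F → D applies, adding D; CF → AB applies, adding A. So (CF)⁺ = {ABCDF}.
This closure contains every attribute of R1, so R1 ∩ R2 → R1. The join is lossless.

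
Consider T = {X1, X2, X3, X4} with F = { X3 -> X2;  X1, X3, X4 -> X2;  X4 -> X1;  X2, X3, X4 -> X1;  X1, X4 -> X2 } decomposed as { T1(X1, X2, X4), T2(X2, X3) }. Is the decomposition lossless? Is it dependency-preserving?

lossy but dependency-preserving

Lossless test: (X2)⁺ = {X2}, which is a superkey of neither fragment — lossy.
Dependency preservation: X1, X3, X4 → X2; X2, X3, X4 → X1 are not contained in any single fragment, but the restricted closure of each left-hand side across the fragments still reaches the right-hand side; the remaining FDs each lie inside some fragment. All dependencies are preserved.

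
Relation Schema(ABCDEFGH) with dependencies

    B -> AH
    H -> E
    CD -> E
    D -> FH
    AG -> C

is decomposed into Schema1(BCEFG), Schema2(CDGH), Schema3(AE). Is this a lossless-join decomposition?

Chase test. Columns are ABCDEFGH; row i has aⱼ where attribute j ∈ Schemai, else bᵢⱼ.
Initial tableau (one row per fragment):
  row 1: b11 a2 a3 b14 a5 a6 a7 b18
  row 2: b21 b22 a3 a4 b25 b26 a7 a8
  row 3: a1 b32 b33 b34 a5 b36 b37 b38
No row becomes fully distinguished — the join is lossy.

No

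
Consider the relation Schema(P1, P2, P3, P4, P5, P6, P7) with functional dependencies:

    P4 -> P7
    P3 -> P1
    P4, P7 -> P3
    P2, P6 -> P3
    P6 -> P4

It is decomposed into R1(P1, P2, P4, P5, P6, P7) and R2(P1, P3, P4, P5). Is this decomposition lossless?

Yes

Common attributes: R1 ∩ R2 = {P1, P4, P5}.
Closure of {P1, P4, P5}: P4 → P7 applies, adding P7; P4, P7 → P3 applies, adding P3. So (P1, P4, P5)⁺ = {P1, P3, P4, P5, P7}.
This closure contains every attribute of R2, so R1 ∩ R2 → R2. The join is lossless.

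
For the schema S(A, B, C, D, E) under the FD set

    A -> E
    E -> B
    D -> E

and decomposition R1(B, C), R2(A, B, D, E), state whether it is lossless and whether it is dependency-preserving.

Lossless test: (B)⁺ = {B}, which is a superkey of neither fragment — lossy.
Dependency preservation: every FD's attributes lie within a single fragment, so each can be enforced locally — preserved.

lossy but dependency-preserving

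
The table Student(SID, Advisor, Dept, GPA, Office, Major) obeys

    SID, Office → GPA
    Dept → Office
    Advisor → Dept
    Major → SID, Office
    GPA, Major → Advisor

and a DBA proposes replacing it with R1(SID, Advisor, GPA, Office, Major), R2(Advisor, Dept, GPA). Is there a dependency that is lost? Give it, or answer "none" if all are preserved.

Check Dept → Office: no single fragment contains all of {Dept, Office}, and the restricted closure of {Dept} across the fragments never reaches {Office}.
SID, Office → GPA is preserved.
Advisor → Dept is preserved.
Major → SID, Office is preserved.
GPA, Major → Advisor is preserved.

Dept → Office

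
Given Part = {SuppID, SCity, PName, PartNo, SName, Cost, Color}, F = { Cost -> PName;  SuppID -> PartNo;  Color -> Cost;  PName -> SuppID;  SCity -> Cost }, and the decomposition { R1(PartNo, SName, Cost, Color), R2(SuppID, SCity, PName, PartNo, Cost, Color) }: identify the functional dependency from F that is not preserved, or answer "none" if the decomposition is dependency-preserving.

none

Cost → PName lies within R2.
SuppID → PartNo lies within R2.
Color → Cost lies within R1.
PName → SuppID lies within R2.
SCity → Cost lies within R2.
Every dependency is enforceable on the fragments, so the decomposition is dependency-preserving.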